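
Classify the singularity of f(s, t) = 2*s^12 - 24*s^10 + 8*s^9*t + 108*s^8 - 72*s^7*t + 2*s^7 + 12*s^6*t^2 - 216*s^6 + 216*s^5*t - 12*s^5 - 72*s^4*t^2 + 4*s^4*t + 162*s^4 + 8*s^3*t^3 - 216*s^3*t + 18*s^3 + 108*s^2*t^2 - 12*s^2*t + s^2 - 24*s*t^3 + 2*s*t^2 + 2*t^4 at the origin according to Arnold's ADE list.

The Hessian of f at 0 has rank 1. Corank 1: A-series; mu = 3 gives A_3.

A_{3}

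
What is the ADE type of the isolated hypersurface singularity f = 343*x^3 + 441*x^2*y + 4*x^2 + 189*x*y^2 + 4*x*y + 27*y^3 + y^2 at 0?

The Hessian of f at 0 is [[8, 4], [4, 2]] with rank 1, so corank 1. A Groebner basis of the Jacobian ideal J(f) in C{x,y} is {y^2, x + y/2}; counting standard monomials gives mu = 2. Corank 1: A-series; mu = 2 gives A_2.

A_{2}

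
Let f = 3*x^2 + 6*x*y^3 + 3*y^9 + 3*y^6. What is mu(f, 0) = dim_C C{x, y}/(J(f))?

The Hessian of f at 0 has rank 1. Corank 1: A-series; mu = 8 gives A_8.

8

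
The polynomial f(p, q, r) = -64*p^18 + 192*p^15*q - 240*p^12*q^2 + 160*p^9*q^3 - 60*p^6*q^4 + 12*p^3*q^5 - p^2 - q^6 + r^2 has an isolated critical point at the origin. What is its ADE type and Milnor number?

Type A_{5}, Milnor number mu = 5.

The Hessian of f at 0 is [[-2, 0, 0], [0, 0, 0], [0, 0, 2]] with rank 2, so corank 1. A Groebner basis of the Jacobian ideal J(f) in C{p,q,r} is {q^5, p, r}; counting standard monomials gives mu = 5. Corank 1: A-series; mu = 5 gives A_5.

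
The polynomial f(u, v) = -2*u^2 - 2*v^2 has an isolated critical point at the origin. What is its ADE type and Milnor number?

The Hessian of f at 0 is [[-4, 0], [0, -4]] with rank 2, so corank 0. A Groebner basis of the Jacobian ideal J(f) in C{u,v} is {u, v}; counting standard monomials gives mu = 1. Corank 0: nondegenerate Morse point, so A_1.

Type A_1, Milnor number mu = 1.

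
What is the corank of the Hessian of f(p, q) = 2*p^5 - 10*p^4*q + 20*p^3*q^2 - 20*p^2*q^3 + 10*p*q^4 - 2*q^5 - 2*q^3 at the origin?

2

The Hessian at 0 is [[0, 0], [0, 0]] of rank 0; hence corank 2.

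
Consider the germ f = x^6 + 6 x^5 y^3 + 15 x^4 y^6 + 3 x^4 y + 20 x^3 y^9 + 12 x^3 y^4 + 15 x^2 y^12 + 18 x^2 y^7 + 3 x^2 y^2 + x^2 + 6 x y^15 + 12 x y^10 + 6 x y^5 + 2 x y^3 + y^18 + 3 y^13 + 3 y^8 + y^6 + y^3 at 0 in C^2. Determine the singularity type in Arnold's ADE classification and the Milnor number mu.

Type A2, Milnor number mu = 2.

The Hessian of f at 0 is [[2, 0], [0, 0]] with rank 1, so corank 1. A Groebner basis of the Jacobian ideal J(f) in C{x,y} is {y^2, x}; counting standard monomials gives mu = 2. Corank 1: A-series; mu = 2 gives A_2.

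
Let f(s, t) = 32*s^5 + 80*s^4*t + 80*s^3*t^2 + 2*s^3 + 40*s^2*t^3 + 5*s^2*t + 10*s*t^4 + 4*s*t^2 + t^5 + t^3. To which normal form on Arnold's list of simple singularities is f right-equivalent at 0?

D6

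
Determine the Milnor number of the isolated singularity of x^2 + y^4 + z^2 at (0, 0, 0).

The Hessian of f at 0 has rank 2. Corank 1: A-series; mu = 3 gives A_3.

3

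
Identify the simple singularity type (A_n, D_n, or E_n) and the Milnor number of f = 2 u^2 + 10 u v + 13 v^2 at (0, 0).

Type A1, Milnor number mu = 1.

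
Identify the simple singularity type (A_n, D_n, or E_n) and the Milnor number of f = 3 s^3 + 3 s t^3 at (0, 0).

Type E_7, Milnor number mu = 7.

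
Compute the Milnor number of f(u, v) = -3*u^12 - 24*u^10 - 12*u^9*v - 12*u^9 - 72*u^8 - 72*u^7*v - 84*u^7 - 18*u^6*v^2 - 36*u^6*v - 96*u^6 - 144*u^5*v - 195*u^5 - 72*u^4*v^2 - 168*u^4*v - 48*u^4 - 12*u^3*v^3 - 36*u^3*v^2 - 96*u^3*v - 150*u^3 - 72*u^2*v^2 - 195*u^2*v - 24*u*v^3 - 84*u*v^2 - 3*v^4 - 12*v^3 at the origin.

The Hessian of f at 0 has rank 0. Corank 2; j^3 = -3*(2*u + v)*(5*u + 2*v)^2 has shape L^2 M (L != M), so D-series; mu = 5 gives D_5.

5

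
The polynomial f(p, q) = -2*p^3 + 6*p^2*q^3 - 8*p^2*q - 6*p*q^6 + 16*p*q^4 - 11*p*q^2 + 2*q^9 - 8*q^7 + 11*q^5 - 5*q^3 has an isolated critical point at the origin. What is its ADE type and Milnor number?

The Hessian of f at 0 has rank 0. Corank 2; j^3 = -(p + q)*(2*p^2 + 6*p*q + 5*q^2) splits into three distinct lines over C (the quadratic factor has nonzero discriminant), so D_4.

Type D4, Milnor number mu = 4.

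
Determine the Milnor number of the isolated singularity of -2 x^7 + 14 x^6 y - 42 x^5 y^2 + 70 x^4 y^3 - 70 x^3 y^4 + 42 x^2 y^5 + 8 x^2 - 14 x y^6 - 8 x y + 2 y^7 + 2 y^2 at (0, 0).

6

The Hessian of f at 0 has rank 1. Corank 1: A-series; mu = 6 gives A_6.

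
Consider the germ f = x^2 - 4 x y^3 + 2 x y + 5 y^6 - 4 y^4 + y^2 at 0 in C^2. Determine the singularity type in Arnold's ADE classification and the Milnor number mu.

The Hessian of f at 0 has rank 1. Corank 1: A-series; mu = 5 gives A_5.

Type A_5, Milnor number mu = 5.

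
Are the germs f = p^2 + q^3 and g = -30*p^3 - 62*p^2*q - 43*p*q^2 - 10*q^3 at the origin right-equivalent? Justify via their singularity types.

No.

The Hessian of f at 0 is [[2, 0], [0, 0]] with rank 1, so corank 1. A Groebner basis of the Jacobian ideal J(f) in C{p,q} is {q^2, p}; counting standard monomials gives mu = 2. Corank 1: A-series; mu = 2 gives A_2. The Hessian of g at 0 is [[0, 0], [0, 0]] with rank 0, so corank 2. A Groebner basis of the Jacobian ideal J(g) in C{p,q} is {q^3, p^2 - 11*q^2/26, p*q + 17*q^2/26}; counting standard monomials gives mu = 4. Corank 2; j^3 = -(3*p + 2*q)*(10*p^2 + 14*p*q + 5*q^2) splits into three distinct lines over C (the quadratic factor has nonzero discriminant), so D_4. f is A_2 but g is D_4, hence not right-equivalent.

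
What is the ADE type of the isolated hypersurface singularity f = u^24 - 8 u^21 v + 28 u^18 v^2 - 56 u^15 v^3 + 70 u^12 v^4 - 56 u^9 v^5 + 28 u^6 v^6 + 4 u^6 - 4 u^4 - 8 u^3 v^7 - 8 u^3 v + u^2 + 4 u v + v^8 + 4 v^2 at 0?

The Hessian of f at 0 is [[2, 4], [4, 8]] with rank 1, so corank 1. A Groebner basis of the Jacobian ideal J(f) in C{u,v} is {3*u^2/32 + 7*u*v/16 + v^4 + v^2/2, u^3 - u/2 - v, u^2*v + u/6 - 4*v^3/3 + v/3, u*v^2 - u/24 + 4*v^3/3 - v/12}; counting standard monomials gives mu = 7. Corank 1: A-series; mu = 7 gives A_7.

A7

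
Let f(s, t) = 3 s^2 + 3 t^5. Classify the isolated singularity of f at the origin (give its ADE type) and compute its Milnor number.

Type A_{4}, Milnor number mu = 4.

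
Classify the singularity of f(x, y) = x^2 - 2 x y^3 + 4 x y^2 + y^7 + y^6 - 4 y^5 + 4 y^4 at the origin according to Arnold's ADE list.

A_{6}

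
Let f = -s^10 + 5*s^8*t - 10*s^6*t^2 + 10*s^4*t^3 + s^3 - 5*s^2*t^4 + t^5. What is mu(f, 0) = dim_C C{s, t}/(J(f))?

The Hessian of f at 0 is [[0, 0], [0, 0]] with rank 0, so corank 2. A Groebner basis of the Jacobian ideal J(f) in C{s,t} is {t^4, s^2}; counting standard monomials gives mu = 8. Corank 2; j^3 = s^3 is a perfect cube, so E-series; the 5-jet and mu = 8 give E_8.

8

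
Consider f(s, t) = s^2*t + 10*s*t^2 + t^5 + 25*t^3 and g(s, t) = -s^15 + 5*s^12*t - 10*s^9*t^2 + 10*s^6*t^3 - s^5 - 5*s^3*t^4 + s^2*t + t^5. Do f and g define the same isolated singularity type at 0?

The Hessian of f at 0 has rank 0. Corank 2; j^3 = t*(s + 5*t)^2 has shape L^2 M (L != M), so D-series; mu = 6 gives D_6. The Hessian of g at 0 has rank 0. Corank 2; j^3 = s^2*t has shape L^2 M (L != M), so D-series; mu = 6 gives D_6. Both have type D_6, hence right-equivalent.

Yes.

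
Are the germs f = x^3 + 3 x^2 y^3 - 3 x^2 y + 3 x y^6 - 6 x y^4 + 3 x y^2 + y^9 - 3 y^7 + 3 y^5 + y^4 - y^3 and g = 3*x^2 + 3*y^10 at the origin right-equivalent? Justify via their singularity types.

The Hessian of f at 0 has rank 0. Corank 2; j^3 = (x - y)^3 is a perfect cube, so E-series; the 4-jet and mu = 6 give E_6. The Hessian of g at 0 has rank 1. Corank 1: A-series; mu = 9 gives A_9. f is E_6 but g is A_9, hence not right-equivalent.

No.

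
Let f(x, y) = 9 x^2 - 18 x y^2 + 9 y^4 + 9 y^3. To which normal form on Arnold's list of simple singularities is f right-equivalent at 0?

A2

The Hessian of f at 0 is [[18, 0], [0, 0]] with rank 1, so corank 1. A Groebner basis of the Jacobian ideal J(f) in C{x,y} is {y^2, x}; counting standard monomials gives mu = 2. Corank 1: A-series; mu = 2 gives A_2.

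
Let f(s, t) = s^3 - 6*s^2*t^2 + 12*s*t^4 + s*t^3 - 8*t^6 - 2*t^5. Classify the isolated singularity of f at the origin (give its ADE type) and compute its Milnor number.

Type E7, Milnor number mu = 7.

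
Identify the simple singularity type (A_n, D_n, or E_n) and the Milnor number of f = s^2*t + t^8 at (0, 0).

Type D_{9}, Milnor number mu = 9.

The Hessian of f at 0 is [[0, 0], [0, 0]] with rank 0, so corank 2. A Groebner basis of the Jacobian ideal J(f) in C{s,t} is {s^2/8 + t^7, s^3, s*t}; counting standard monomials gives mu = 9. Corank 2; j^3 = s^2*t has shape L^2 M (L != M), so D-series; mu = 9 gives D_9.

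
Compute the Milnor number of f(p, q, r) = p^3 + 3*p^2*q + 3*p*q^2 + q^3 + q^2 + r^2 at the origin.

2

The Hessian of f at 0 has rank 2. Corank 1: A-series; mu = 2 gives A_2.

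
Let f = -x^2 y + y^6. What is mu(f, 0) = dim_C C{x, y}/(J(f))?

7

The Hessian of f at 0 has rank 0. Corank 2; j^3 = -x^2*y has shape L^2 M (L != M), so D-series; mu = 7 gives D_7.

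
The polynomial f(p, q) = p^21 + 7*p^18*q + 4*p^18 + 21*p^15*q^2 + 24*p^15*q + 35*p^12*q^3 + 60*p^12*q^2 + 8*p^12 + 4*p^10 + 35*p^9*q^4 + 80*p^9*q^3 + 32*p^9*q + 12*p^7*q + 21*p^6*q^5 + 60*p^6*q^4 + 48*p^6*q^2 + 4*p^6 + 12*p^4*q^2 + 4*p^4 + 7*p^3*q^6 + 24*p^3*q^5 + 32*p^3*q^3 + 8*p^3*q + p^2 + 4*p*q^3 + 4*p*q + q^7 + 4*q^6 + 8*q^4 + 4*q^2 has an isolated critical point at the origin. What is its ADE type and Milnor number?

Type A_6, Milnor number mu = 6.

The Hessian of f at 0 has rank 1. Corank 1: A-series; mu = 6 gives A_6.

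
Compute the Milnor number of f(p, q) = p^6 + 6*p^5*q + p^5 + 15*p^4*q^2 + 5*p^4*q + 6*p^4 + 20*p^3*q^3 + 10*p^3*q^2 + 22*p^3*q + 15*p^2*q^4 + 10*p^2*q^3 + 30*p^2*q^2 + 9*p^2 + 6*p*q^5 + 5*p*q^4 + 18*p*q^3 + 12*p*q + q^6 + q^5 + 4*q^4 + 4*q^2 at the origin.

4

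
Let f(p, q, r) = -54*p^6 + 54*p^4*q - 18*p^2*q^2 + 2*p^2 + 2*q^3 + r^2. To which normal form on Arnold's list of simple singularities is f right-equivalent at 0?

A_{2}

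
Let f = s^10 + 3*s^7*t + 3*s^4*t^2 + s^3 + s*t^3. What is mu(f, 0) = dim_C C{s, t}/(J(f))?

7

The Hessian of f at 0 is [[0, 0], [0, 0]] with rank 0, so corank 2. A Groebner basis of the Jacobian ideal J(f) in C{s,t} is {s^3, s*t^2, 3*s^2 + t^3}; counting standard monomials gives mu = 7. Corank 2; j^3 = s^3 is a perfect cube, so E-series; the 4-jet and mu = 7 give E_7.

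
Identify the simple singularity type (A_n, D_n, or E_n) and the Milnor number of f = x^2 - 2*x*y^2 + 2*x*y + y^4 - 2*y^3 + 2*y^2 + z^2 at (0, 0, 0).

The Hessian of f at 0 has rank 3. Corank 0: nondegenerate Morse point, so A_1.

Type A_{1}, Milnor number mu = 1.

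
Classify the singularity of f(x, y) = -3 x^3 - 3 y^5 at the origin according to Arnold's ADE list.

E_{8}

The Hessian of f at 0 is [[0, 0], [0, 0]] with rank 0, so corank 2. A Groebner basis of the Jacobian ideal J(f) in C{x,y} is {y^4, x^2}; counting standard monomials gives mu = 8. Corank 2; j^3 = -3*x^3 is a perfect cube, so E-series; the 5-jet and mu = 8 give E_8.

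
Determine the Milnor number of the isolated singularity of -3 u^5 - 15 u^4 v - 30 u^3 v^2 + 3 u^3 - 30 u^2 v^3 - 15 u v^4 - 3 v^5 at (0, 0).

8

The Hessian of f at 0 has rank 0. Corank 2; j^3 = 3*u^3 is a perfect cube, so E-series; the 5-jet and mu = 8 give E_8.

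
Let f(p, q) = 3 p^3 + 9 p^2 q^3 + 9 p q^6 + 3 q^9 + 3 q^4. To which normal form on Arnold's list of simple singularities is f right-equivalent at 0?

The Hessian of f at 0 has rank 0. Corank 2; j^3 = 3*p^3 is a perfect cube, so E-series; the 4-jet and mu = 6 give E_6.

E6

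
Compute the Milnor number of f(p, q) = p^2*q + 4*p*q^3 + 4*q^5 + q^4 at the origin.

5

The Hessian of f at 0 has rank 0. Corank 2; j^3 = p^2*q has shape L^2 M (L != M), so D-series; mu = 5 gives D_5.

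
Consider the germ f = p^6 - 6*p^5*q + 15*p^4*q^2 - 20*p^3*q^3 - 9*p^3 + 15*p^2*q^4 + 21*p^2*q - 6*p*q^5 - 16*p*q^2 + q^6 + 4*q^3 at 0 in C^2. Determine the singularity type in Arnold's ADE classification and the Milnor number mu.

The Hessian of f at 0 is [[0, 0], [0, 0]] with rank 0, so corank 2. A Groebner basis of the Jacobian ideal J(f) in C{p,q} is {243*p*q/2 + q^5 - 81*q^2, p*q^2 - 2*q^3/3, p^2 - 5*p*q/3 + 2*q^2/3}; counting standard monomials gives mu = 7. Corank 2; j^3 = -(p - q)*(3*p - 2*q)^2 has shape L^2 M (L != M), so D-series; mu = 7 gives D_7.

Type D_7, Milnor number mu = 7.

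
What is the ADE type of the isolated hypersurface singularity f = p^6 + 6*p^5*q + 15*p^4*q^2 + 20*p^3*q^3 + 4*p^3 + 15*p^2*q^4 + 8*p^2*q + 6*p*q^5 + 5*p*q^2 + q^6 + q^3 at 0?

D_7

The Hessian of f at 0 is [[0, 0], [0, 0]] with rank 0, so corank 2. A Groebner basis of the Jacobian ideal J(f) in C{p,q} is {-32*p*q/3 + q^5 - 16*q^2/3, p*q^2 + q^3/2, p^2 + 3*p*q/2 + q^2/2}; counting standard monomials gives mu = 7. Corank 2; j^3 = (p + q)*(2*p + q)^2 has shape L^2 M (L != M), so D-series; mu = 7 gives D_7.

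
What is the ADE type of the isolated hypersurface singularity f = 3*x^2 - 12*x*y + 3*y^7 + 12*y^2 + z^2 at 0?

A_6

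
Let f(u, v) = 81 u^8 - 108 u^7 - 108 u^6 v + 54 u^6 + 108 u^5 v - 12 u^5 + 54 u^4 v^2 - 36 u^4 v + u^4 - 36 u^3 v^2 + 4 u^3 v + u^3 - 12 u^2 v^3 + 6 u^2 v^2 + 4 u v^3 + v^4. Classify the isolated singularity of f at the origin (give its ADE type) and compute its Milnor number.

Type E6, Milnor number mu = 6.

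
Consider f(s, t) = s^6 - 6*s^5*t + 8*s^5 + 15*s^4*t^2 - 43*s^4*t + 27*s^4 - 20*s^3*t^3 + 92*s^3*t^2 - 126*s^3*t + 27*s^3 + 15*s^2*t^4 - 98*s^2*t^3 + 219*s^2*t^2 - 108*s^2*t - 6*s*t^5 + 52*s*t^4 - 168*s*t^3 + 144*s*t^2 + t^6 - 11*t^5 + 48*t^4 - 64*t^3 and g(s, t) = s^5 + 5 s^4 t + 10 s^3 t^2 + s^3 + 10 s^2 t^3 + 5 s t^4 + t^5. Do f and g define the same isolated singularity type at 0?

Yes.

The Hessian of f at 0 has rank 0. Corank 2; j^3 = (3*s - 4*t)^3 is a perfect cube, so E-series; the 5-jet and mu = 8 give E_8. The Hessian of g at 0 has rank 0. Corank 2; j^3 = s^3 is a perfect cube, so E-series; the 5-jet and mu = 8 give E_8. Both have type E_8, hence right-equivalent.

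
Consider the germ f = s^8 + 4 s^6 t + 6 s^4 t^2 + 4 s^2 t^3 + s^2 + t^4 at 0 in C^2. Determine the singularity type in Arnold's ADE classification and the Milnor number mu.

The Hessian of f at 0 is [[2, 0], [0, 0]] with rank 1, so corank 1. A Groebner basis of the Jacobian ideal J(f) in C{s,t} is {t^3, s}; counting standard monomials gives mu = 3. Corank 1: A-series; mu = 3 gives A_3.

Type A_{3}, Milnor number mu = 3.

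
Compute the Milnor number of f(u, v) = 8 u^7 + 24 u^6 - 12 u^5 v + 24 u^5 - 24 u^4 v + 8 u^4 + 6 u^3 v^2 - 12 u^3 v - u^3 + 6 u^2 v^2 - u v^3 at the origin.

The Hessian of f at 0 has rank 0. Corank 2; j^3 = -u^3 is a perfect cube, so E-series; the 4-jet and mu = 7 give E_7.

7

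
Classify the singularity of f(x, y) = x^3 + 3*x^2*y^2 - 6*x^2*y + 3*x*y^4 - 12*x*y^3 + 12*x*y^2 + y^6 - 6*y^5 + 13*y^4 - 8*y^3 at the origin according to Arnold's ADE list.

E_6

The Hessian of f at 0 has rank 0. Corank 2; j^3 = (x - 2*y)^3 is a perfect cube, so E-series; the 4-jet and mu = 6 give E_6.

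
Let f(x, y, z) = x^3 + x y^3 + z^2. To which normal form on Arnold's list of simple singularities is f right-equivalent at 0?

E_7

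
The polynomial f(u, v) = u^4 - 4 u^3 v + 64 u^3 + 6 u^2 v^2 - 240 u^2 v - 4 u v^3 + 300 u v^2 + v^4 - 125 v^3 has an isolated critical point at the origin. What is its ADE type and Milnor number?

Type E6, Milnor number mu = 6.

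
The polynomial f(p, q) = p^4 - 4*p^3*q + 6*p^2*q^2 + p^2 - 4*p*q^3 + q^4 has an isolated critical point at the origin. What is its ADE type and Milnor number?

Type A_3, Milnor number mu = 3.

The Hessian of f at 0 is [[2, 0], [0, 0]] with rank 1, so corank 1. A Groebner basis of the Jacobian ideal J(f) in C{p,q} is {q^3, p}; counting standard monomials gives mu = 3. Corank 1: A-series; mu = 3 gives A_3.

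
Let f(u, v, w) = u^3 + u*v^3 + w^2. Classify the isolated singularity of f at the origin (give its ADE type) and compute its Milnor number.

Type E7, Milnor number mu = 7.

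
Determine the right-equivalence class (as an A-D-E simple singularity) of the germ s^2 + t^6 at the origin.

A5

The Hessian of f at 0 is [[2, 0], [0, 0]] with rank 1, so corank 1. A Groebner basis of the Jacobian ideal J(f) in C{s,t} is {t^5, s}; counting standard monomials gives mu = 5. Corank 1: A-series; mu = 5 gives A_5.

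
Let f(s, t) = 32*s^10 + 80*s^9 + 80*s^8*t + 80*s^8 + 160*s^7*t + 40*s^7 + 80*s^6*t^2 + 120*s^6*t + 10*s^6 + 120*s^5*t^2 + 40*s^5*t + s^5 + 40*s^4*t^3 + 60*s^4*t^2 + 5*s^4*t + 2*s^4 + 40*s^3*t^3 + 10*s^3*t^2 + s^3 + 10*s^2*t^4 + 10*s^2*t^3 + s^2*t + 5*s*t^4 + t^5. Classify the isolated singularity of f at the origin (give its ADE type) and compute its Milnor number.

Type D_6, Milnor number mu = 6.

The Hessian of f at 0 has rank 0. Corank 2; j^3 = s^2*(s + t) has shape L^2 M (L != M), so D-series; mu = 6 gives D_6.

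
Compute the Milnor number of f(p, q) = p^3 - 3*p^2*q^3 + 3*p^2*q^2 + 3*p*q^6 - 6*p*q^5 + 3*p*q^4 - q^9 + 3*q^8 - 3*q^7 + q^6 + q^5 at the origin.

8

The Hessian of f at 0 has rank 0. Corank 2; j^3 = p^3 is a perfect cube, so E-series; the 5-jet and mu = 8 give E_8.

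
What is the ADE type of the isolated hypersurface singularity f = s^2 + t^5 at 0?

A_{4}

The Hessian of f at 0 is [[2, 0], [0, 0]] with rank 1, so corank 1. A Groebner basis of the Jacobian ideal J(f) in C{s,t} is {t^4, s}; counting standard monomials gives mu = 4. Corank 1: A-series; mu = 4 gives A_4.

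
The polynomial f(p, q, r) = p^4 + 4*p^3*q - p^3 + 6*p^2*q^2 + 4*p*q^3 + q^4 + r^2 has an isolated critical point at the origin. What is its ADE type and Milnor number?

Type E_{6}, Milnor number mu = 6.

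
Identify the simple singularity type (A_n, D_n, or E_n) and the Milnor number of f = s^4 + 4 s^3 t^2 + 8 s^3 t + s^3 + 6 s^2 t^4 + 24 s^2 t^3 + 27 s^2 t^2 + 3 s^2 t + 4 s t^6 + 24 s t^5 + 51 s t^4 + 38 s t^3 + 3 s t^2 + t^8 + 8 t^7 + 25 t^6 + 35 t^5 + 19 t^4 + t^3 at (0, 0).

Type E_{6}, Milnor number mu = 6.

The Hessian of f at 0 has rank 0. Corank 2; j^3 = (s + t)^3 is a perfect cube, so E-series; the 4-jet and mu = 6 give E_6.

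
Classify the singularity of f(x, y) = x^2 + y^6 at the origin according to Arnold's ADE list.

A_5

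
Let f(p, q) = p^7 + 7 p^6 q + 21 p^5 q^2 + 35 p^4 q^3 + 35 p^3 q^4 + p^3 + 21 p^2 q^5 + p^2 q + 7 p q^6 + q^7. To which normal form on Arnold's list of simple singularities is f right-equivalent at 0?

D8

The Hessian of f at 0 has rank 0. Corank 2; j^3 = p^2*(p + q) has shape L^2 M (L != M), so D-series; mu = 8 gives D_8.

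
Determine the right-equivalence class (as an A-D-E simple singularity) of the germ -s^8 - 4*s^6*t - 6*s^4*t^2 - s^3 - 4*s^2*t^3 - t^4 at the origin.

The Hessian of f at 0 is [[0, 0], [0, 0]] with rank 0, so corank 2. A Groebner basis of the Jacobian ideal J(f) in C{s,t} is {t^3, s^2}; counting standard monomials gives mu = 6. Corank 2; j^3 = -s^3 is a perfect cube, so E-series; the 4-jet and mu = 6 give E_6.

E6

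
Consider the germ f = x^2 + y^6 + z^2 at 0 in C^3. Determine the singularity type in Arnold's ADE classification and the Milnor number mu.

The Hessian of f at 0 has rank 2. Corank 1: A-series; mu = 5 gives A_5.

Type A_{5}, Milnor number mu = 5.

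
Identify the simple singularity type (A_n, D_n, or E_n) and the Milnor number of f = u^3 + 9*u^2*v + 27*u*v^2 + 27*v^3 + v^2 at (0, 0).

The Hessian of f at 0 has rank 1. Corank 1: A-series; mu = 2 gives A_2.

Type A_2, Milnor number mu = 2.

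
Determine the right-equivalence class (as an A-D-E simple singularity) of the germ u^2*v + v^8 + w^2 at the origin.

D_9

The Hessian of f at 0 is [[0, 0, 0], [0, 0, 0], [0, 0, 2]] with rank 1, so corank 2. A Groebner basis of the Jacobian ideal J(f) in C{u,v,w} is {u^2/8 + v^7, u^3, u*v, w}; counting standard monomials gives mu = 9. Corank 2; j^3 = u^2*v has shape L^2 M (L != M), so D-series; mu = 9 gives D_9.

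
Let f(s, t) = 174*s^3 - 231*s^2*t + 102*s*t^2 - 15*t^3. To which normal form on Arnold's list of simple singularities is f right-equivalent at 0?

The Hessian of f at 0 has rank 0. Corank 2; j^3 = 3*(2*s - t)*(29*s^2 - 24*s*t + 5*t^2) splits into three distinct lines over C (the quadratic factor has nonzero discriminant), so D_4.

D4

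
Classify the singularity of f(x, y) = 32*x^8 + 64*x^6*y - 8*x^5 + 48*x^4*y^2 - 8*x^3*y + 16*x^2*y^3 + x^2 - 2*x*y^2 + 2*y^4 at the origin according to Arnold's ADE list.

A_3

The Hessian of f at 0 has rank 1. Corank 1: A-series; mu = 3 gives A_3.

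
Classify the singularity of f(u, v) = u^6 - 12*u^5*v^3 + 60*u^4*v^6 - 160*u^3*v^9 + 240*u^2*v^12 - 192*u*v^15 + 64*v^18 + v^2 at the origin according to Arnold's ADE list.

A5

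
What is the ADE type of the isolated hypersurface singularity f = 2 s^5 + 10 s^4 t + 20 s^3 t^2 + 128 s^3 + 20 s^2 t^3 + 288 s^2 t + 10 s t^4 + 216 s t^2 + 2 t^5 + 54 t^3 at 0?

The Hessian of f at 0 has rank 0. Corank 2; j^3 = 2*(4*s + 3*t)^3 is a perfect cube, so E-series; the 5-jet and mu = 8 give E_8.

E_8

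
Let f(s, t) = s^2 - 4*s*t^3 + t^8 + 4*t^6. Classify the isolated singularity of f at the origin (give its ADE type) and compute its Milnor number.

Type A_7, Milnor number mu = 7.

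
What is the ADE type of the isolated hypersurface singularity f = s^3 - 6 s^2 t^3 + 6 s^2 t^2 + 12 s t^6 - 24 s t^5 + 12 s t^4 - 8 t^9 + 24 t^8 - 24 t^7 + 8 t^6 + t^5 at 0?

The Hessian of f at 0 is [[0, 0], [0, 0]] with rank 0, so corank 2. A Groebner basis of the Jacobian ideal J(f) in C{s,t} is {-s^2/4 + s*t^3 - s*t^2, t^4, s^3, s^2*t + s^2 + 4*s*t^2}; counting standard monomials gives mu = 8. Corank 2; j^3 = s^3 is a perfect cube, so E-series; the 5-jet and mu = 8 give E_8.

E8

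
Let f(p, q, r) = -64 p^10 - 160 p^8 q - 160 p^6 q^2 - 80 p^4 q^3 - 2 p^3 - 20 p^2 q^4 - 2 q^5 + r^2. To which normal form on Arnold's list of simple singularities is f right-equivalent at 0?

The Hessian of f at 0 has rank 1. Corank 2; j^3 = -2*p^3 is a perfect cube, so E-series; the 5-jet and mu = 8 give E_8.

E8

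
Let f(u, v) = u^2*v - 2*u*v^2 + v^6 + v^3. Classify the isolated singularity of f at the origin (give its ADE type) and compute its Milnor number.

Type D7, Milnor number mu = 7.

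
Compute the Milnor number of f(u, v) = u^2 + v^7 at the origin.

6

The Hessian of f at 0 is [[2, 0], [0, 0]] with rank 1, so corank 1. A Groebner basis of the Jacobian ideal J(f) in C{u,v} is {v^6, u}; counting standard monomials gives mu = 6. Corank 1: A-series; mu = 6 gives A_6.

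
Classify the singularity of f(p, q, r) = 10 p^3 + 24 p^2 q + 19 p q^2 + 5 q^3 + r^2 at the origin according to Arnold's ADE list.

D_4

The Hessian of f at 0 has rank 1. Corank 2; j^3 = (p + q)*(10*p^2 + 14*p*q + 5*q^2) splits into three distinct lines over C (the quadratic factor has nonzero discriminant), so D_4.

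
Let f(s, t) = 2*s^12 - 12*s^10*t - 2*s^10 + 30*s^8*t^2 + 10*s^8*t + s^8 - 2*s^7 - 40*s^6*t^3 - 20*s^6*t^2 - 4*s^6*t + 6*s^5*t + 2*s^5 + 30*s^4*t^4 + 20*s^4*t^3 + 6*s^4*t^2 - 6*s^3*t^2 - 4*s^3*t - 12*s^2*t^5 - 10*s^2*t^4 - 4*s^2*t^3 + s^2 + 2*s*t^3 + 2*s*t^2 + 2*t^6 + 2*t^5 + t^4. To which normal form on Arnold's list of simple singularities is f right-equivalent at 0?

A_{5}

The Hessian of f at 0 has rank 1. Corank 1: A-series; mu = 5 gives A_5.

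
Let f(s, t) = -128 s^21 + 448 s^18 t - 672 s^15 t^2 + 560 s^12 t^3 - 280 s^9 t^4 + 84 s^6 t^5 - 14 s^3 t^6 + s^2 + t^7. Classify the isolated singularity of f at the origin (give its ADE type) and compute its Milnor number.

Type A_{6}, Milnor number mu = 6.

The Hessian of f at 0 is [[2, 0], [0, 0]] with rank 1, so corank 1. A Groebner basis of the Jacobian ideal J(f) in C{s,t} is {t^6, s}; counting standard monomials gives mu = 6. Corank 1: A-series; mu = 6 gives A_6.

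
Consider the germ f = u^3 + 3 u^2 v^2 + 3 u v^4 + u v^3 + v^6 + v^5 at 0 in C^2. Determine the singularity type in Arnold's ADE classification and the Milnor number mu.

Type E7, Milnor number mu = 7.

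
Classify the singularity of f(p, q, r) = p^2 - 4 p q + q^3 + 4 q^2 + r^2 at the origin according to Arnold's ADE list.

The Hessian of f at 0 is [[2, -4, 0], [-4, 8, 0], [0, 0, 2]] with rank 2, so corank 1. A Groebner basis of the Jacobian ideal J(f) in C{p,q,r} is {q^2, p - 2*q, r}; counting standard monomials gives mu = 2. Corank 1: A-series; mu = 2 gives A_2.

A2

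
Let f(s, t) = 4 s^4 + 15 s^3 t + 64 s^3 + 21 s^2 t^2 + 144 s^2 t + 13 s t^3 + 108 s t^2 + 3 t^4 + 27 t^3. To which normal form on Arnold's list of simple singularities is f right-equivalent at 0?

The Hessian of f at 0 is [[0, 0], [0, 0]] with rank 0, so corank 2. A Groebner basis of the Jacobian ideal J(f) in C{s,t} is {196608*s^2 + 294912*s*t + t^4 + 64*t^3 + 110592*t^2, s^3 + 1008*s^2 + 1512*s*t + 3*t^3/4 + 567*t^2, s^2*t - 832*s^2 - 1248*s*t - 5*t^3/6 - 468*t^2, 512*s^2 + s*t^2 + 768*s*t + 11*t^3/12 + 288*t^2}; counting standard monomials gives mu = 7. Corank 2; j^3 = (4*s + 3*t)^3 is a perfect cube, so E-series; the 4-jet and mu = 7 give E_7.

E_7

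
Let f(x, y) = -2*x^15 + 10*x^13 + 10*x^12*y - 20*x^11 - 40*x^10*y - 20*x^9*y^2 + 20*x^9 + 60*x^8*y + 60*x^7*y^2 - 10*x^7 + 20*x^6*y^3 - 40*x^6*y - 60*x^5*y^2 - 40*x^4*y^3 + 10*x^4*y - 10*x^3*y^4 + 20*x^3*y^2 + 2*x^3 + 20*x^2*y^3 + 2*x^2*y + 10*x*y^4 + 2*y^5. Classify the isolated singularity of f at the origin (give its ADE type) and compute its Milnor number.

The Hessian of f at 0 is [[0, 0], [0, 0]] with rank 0, so corank 2. A Groebner basis of the Jacobian ideal J(f) in C{x,y} is {-x*y/5 + y^4, x*y^2, x^2 + x*y}; counting standard monomials gives mu = 6. Corank 2; j^3 = 2*x^2*(x + y) has shape L^2 M (L != M), so D-series; mu = 6 gives D_6.

Type D6, Milnor number mu = 6.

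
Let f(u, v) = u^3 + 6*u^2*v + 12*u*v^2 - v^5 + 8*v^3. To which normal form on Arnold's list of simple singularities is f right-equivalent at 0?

E8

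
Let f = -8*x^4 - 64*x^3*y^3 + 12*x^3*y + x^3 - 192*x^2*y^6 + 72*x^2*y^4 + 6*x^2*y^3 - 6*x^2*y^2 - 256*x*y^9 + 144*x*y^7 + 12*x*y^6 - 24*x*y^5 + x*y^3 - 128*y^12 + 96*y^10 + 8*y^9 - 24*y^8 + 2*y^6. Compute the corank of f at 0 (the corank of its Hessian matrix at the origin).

Hessian at 0 has rank 0.

2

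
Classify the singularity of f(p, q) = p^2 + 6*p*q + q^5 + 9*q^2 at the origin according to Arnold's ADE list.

The Hessian of f at 0 has rank 1. Corank 1: A-series; mu = 4 gives A_4.

A4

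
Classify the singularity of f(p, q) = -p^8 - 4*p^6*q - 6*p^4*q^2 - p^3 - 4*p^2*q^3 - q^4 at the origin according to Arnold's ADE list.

The Hessian of f at 0 has rank 0. Corank 2; j^3 = -p^3 is a perfect cube, so E-series; the 4-jet and mu = 6 give E_6.

E6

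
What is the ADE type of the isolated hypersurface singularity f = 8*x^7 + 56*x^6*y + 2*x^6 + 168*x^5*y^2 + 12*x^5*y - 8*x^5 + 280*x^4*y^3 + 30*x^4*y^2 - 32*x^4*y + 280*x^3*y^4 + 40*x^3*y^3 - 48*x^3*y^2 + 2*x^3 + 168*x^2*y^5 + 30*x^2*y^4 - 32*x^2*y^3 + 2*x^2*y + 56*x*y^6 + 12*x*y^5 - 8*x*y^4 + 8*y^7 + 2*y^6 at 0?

D7

The Hessian of f at 0 is [[0, 0], [0, 0]] with rank 0, so corank 2. A Groebner basis of the Jacobian ideal J(f) in C{x,y} is {-x^2/2 - x*y/2 + y^4, x^3, x^2*y, x^2/3 + x*y^2}; counting standard monomials gives mu = 7. Corank 2; j^3 = 2*x^2*(x + y) has shape L^2 M (L != M), so D-series; mu = 7 gives D_7.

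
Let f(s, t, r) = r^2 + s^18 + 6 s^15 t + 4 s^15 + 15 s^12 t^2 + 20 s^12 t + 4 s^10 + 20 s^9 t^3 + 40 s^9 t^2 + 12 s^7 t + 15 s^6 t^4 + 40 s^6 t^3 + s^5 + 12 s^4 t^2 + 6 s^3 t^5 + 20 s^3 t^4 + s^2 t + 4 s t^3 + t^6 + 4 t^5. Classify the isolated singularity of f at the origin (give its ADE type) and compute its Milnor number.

The Hessian of f at 0 is [[0, 0, 0], [0, 0, 0], [0, 0, 2]] with rank 1, so corank 2. A Groebner basis of the Jacobian ideal J(f) in C{s,t,r} is {s^3, s^2*t + 2*s^2/3 + 4*s*t^2/3, s*t/2 + t^3, r}; counting standard monomials gives mu = 7. Corank 2; j^3 = s^2*t has shape L^2 M (L != M), so D-series; mu = 7 gives D_7.

Type D_7, Milnor number mu = 7.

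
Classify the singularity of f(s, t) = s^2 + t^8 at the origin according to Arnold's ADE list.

A_7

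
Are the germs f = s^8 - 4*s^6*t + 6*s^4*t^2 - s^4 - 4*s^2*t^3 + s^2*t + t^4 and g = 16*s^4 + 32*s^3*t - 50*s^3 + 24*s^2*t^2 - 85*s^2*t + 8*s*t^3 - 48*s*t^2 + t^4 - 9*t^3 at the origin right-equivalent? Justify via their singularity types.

Yes.

The Hessian of f at 0 is [[0, 0], [0, 0]] with rank 0, so corank 2. A Groebner basis of the Jacobian ideal J(f) in C{s,t} is {s^3, s^2/4 + t^3, s*t}; counting standard monomials gives mu = 5. Corank 2; j^3 = s^2*t has shape L^2 M (L != M), so D-series; mu = 5 gives D_5. The Hessian of g at 0 is [[0, 0], [0, 0]] with rank 0, so corank 2. A Groebner basis of the Jacobian ideal J(g) in C{s,t} is {s*t^2 - 375*s*t/8 - 225*t^2/8, 625*s*t/8 + t^3 + 375*t^2/8, s^2 + 11*s*t/10 + 3*t^2/10}; counting standard monomials gives mu = 5. Corank 2; j^3 = -(2*s + t)*(5*s + 3*t)^2 has shape L^2 M (L != M), so D-series; mu = 5 gives D_5. Both have type D_5, hence right-equivalent.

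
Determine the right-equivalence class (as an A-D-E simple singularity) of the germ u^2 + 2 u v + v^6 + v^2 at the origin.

A5

The Hessian of f at 0 is [[2, 2], [2, 2]] with rank 1, so corank 1. A Groebner basis of the Jacobian ideal J(f) in C{u,v} is {v^5, u + v}; counting standard monomials gives mu = 5. Corank 1: A-series; mu = 5 gives A_5.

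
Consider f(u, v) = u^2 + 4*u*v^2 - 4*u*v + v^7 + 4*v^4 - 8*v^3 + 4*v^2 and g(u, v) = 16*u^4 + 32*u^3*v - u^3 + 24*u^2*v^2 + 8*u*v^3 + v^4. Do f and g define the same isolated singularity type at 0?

No.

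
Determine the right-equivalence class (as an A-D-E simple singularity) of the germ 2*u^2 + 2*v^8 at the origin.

The Hessian of f at 0 has rank 1. Corank 1: A-series; mu = 7 gives A_7.

A_7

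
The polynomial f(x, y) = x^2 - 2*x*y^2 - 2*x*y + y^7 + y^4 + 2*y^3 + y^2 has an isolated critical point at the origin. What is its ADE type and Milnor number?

Type A_{6}, Milnor number mu = 6.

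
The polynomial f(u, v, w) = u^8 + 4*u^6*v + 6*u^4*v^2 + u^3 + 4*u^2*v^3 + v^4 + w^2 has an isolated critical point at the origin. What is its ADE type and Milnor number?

Type E_6, Milnor number mu = 6.

The Hessian of f at 0 has rank 1. Corank 2; j^3 = u^3 is a perfect cube, so E-series; the 4-jet and mu = 6 give E_6.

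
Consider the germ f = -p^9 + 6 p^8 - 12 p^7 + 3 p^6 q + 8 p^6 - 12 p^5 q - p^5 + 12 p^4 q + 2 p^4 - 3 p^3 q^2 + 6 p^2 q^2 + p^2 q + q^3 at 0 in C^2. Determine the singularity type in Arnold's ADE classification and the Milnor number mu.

Type D_4, Milnor number mu = 4.

The Hessian of f at 0 has rank 0. Corank 2; j^3 = q*(p^2 + q^2) splits into three distinct lines over C (the quadratic factor has nonzero discriminant), so D_4.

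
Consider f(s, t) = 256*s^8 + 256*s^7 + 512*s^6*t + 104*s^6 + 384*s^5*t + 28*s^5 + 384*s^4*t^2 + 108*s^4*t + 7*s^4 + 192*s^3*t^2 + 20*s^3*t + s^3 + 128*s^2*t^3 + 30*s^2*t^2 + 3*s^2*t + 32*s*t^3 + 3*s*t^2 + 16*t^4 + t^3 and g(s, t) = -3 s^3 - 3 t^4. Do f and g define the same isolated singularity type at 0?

The Hessian of f at 0 is [[0, 0], [0, 0]] with rank 0, so corank 2. A Groebner basis of the Jacobian ideal J(f) in C{s,t} is {s^3 + 3*s^2/2 + 3*s*t + 3*t^2/2, s^2*t - 5*s^2/4 - 5*s*t/2 - 5*t^2/4, s^2 + s*t^2 + 2*s*t + t^2, -3*s^2/4 - 3*s*t/2 + t^3 - 3*t^2/4}; counting standard monomials gives mu = 6. Corank 2; j^3 = (s + t)^3 is a perfect cube, so E-series; the 4-jet and mu = 6 give E_6. The Hessian of g at 0 is [[0, 0], [0, 0]] with rank 0, so corank 2. A Groebner basis of the Jacobian ideal J(g) in C{s,t} is {t^3, s^2}; counting standard monomials gives mu = 6. Corank 2; j^3 = -3*s^3 is a perfect cube, so E-series; the 4-jet and mu = 6 give E_6. Both have type E_6, hence right-equivalent.

Yes.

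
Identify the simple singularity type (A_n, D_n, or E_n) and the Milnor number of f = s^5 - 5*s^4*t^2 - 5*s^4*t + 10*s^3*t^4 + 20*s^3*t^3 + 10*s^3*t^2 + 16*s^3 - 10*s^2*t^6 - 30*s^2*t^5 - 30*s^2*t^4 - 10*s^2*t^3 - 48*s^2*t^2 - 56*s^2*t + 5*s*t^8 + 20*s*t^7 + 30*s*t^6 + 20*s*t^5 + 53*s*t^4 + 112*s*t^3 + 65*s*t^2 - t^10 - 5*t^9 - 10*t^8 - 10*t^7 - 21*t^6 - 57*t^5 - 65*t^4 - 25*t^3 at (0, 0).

The Hessian of f at 0 is [[0, 0], [0, 0]] with rank 0, so corank 2. A Groebner basis of the Jacobian ideal J(f) in C{s,t} is {s^3 - 306575*s^2/65456 + 2554375*s*t/261824 - 1276875*t^2/261824, s^2*t - 40835*s^2/16364 + 306075*s*t/65456 - 127375*t^2/65456, -4071*s^2/4091 + s*t^2 + 20255*s*t/16364 + 125*t^2/16364, 20*s^2/4091 - 4141*s*t/4091 + t^3 + 5145*t^2/4091}; counting standard monomials gives mu = 6. Corank 2; j^3 = (s - t)*(4*s - 5*t)^2 has shape L^2 M (L != M), so D-series; mu = 6 gives D_6.

Type D6, Milnor number mu = 6.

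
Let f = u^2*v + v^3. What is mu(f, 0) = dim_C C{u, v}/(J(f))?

The Hessian of f at 0 has rank 0. Corank 2; j^3 = v*(u^2 + v^2) splits into three distinct lines over C (the quadratic factor has nonzero discriminant), so D_4.

4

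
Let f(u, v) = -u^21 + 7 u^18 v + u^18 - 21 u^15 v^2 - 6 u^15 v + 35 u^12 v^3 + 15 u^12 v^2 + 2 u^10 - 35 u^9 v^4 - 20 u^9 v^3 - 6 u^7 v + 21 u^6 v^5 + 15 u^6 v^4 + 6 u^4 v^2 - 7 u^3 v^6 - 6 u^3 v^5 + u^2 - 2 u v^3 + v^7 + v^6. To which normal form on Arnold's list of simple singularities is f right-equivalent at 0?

A_6

The Hessian of f at 0 is [[2, 0], [0, 0]] with rank 1, so corank 1. A Groebner basis of the Jacobian ideal J(f) in C{u,v} is {-u + v^3, u^2}; counting standard monomials gives mu = 6. Corank 1: A-series; mu = 6 gives A_6.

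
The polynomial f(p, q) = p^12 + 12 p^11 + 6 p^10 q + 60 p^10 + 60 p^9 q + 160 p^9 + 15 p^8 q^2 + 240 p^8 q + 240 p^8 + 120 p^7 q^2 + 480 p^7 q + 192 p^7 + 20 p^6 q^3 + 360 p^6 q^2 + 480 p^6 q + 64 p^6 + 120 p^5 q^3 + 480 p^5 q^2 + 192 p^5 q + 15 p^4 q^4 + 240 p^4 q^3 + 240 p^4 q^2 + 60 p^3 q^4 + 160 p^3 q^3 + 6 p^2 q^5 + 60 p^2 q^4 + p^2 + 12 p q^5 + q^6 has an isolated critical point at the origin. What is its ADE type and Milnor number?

Type A_5, Milnor number mu = 5.

The Hessian of f at 0 has rank 1. Corank 1: A-series; mu = 5 gives A_5.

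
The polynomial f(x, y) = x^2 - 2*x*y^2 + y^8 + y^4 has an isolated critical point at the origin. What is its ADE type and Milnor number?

Type A7, Milnor number mu = 7.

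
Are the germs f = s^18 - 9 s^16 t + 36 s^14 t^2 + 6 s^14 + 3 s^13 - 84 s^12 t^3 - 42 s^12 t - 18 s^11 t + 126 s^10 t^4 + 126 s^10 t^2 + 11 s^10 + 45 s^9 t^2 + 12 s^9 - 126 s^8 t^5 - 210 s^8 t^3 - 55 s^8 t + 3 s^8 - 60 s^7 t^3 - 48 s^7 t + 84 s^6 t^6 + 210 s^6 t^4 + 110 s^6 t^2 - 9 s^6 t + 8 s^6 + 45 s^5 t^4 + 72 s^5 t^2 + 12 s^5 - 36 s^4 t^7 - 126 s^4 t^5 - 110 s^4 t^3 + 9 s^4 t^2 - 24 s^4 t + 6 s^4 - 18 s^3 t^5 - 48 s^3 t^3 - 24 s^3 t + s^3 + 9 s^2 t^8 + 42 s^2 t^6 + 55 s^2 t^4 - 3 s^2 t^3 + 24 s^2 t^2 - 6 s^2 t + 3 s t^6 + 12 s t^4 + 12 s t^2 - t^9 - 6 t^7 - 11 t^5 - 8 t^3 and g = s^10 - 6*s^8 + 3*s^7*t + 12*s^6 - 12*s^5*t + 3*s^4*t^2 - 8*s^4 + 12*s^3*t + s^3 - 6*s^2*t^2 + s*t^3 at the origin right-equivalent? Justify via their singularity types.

The Hessian of f at 0 has rank 0. Corank 2; j^3 = (s - 2*t)^3 is a perfect cube, so E-series; the 5-jet and mu = 8 give E_8. The Hessian of g at 0 has rank 0. Corank 2; j^3 = s^3 is a perfect cube, so E-series; the 4-jet and mu = 7 give E_7. f is E_8 but g is E_7, hence not right-equivalent.

No.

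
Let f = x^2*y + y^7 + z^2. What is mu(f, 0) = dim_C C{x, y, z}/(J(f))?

The Hessian of f at 0 is [[0, 0, 0], [0, 0, 0], [0, 0, 2]] with rank 1, so corank 2. A Groebner basis of the Jacobian ideal J(f) in C{x,y,z} is {x^2/7 + y^6, x^3, x*y, z}; counting standard monomials gives mu = 8. Corank 2; j^3 = x^2*y has shape L^2 M (L != M), so D-series; mu = 8 gives D_8.

8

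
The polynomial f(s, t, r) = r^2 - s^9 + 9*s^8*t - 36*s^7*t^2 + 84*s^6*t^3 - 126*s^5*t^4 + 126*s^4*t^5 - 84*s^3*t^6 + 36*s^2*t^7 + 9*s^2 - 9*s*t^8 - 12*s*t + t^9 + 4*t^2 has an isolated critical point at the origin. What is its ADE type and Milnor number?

Type A8, Milnor number mu = 8.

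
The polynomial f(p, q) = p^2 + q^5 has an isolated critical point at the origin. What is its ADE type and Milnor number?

Type A_4, Milnor number mu = 4.

The Hessian of f at 0 has rank 1. Corank 1: A-series; mu = 4 gives A_4.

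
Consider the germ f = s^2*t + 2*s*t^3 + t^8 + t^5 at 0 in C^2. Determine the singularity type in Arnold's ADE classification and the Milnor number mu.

The Hessian of f at 0 has rank 0. Corank 2; j^3 = s^2*t has shape L^2 M (L != M), so D-series; mu = 9 gives D_9.

Type D9, Milnor number mu = 9.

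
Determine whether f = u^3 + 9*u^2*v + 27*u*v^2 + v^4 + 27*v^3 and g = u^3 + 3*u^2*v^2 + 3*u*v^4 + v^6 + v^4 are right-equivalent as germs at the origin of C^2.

Yes.

The Hessian of f at 0 has rank 0. Corank 2; j^3 = (u + 3*v)^3 is a perfect cube, so E-series; the 4-jet and mu = 6 give E_6. The Hessian of g at 0 has rank 0. Corank 2; j^3 = u^3 is a perfect cube, so E-series; the 4-jet and mu = 6 give E_6. Both have type E_6, hence right-equivalent.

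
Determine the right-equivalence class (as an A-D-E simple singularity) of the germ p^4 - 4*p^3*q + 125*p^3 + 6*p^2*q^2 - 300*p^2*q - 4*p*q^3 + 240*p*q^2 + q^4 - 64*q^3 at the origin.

E6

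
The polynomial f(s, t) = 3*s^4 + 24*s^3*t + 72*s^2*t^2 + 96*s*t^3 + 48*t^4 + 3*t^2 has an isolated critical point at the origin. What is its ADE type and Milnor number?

Type A3, Milnor number mu = 3.

The Hessian of f at 0 has rank 1. Corank 1: A-series; mu = 3 gives A_3.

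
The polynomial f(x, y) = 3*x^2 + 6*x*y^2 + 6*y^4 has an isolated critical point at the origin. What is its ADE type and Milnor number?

Type A_{3}, Milnor number mu = 3.

The Hessian of f at 0 has rank 1. Corank 1: A-series; mu = 3 gives A_3.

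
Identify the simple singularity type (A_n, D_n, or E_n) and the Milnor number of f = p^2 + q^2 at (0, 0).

The Hessian of f at 0 is [[2, 0], [0, 2]] with rank 2, so corank 0. A Groebner basis of the Jacobian ideal J(f) in C{p,q} is {p, q}; counting standard monomials gives mu = 1. Corank 0: nondegenerate Morse point, so A_1.

Type A_{1}, Milnor number mu = 1.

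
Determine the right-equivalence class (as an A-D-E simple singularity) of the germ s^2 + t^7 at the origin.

The Hessian of f at 0 is [[2, 0], [0, 0]] with rank 1, so corank 1. A Groebner basis of the Jacobian ideal J(f) in C{s,t} is {t^6, s}; counting standard monomials gives mu = 6. Corank 1: A-series; mu = 6 gives A_6.

A6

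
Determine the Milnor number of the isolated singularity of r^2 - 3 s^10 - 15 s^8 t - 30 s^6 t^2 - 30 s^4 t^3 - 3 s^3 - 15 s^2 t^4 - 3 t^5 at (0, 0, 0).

The Hessian of f at 0 has rank 1. Corank 2; j^3 = -3*s^3 is a perfect cube, so E-series; the 5-jet and mu = 8 give E_8.

8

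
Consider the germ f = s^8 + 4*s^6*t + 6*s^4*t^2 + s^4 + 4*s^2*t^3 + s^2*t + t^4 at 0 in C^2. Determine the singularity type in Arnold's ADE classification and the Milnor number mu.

Type D_5, Milnor number mu = 5.

The Hessian of f at 0 has rank 0. Corank 2; j^3 = s^2*t has shape L^2 M (L != M), so D-series; mu = 5 gives D_5.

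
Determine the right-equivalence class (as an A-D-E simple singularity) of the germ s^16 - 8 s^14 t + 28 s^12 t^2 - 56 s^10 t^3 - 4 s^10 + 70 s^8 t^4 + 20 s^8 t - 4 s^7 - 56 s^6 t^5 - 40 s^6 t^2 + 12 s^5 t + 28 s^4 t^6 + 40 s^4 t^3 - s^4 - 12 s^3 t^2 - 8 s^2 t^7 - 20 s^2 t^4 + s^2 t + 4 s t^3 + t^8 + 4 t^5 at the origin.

D9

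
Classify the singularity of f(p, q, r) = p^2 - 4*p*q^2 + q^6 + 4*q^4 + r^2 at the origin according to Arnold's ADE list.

The Hessian of f at 0 has rank 2. Corank 1: A-series; mu = 5 gives A_5.

A_5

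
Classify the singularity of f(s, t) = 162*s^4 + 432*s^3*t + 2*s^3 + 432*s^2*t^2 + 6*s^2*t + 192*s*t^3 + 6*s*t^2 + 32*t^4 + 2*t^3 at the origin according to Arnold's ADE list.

E_{6}

The Hessian of f at 0 is [[0, 0], [0, 0]] with rank 0, so corank 2. A Groebner basis of the Jacobian ideal J(f) in C{s,t} is {t^4, s*t^2 + 8*t^3/9, s^2 + 2*s*t + t^2}; counting standard monomials gives mu = 6. Corank 2; j^3 = 2*(s + t)^3 is a perfect cube, so E-series; the 4-jet and mu = 6 give E_6.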